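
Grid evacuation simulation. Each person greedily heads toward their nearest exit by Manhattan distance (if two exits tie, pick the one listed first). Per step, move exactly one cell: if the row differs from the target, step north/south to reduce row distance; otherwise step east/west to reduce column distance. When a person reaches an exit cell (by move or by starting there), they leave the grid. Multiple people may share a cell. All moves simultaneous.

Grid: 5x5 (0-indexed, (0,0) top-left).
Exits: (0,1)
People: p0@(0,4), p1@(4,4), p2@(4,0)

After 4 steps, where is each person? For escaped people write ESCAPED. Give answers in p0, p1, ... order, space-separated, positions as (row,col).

Step 1: p0:(0,4)->(0,3) | p1:(4,4)->(3,4) | p2:(4,0)->(3,0)
Step 2: p0:(0,3)->(0,2) | p1:(3,4)->(2,4) | p2:(3,0)->(2,0)
Step 3: p0:(0,2)->(0,1)->EXIT | p1:(2,4)->(1,4) | p2:(2,0)->(1,0)
Step 4: p0:escaped | p1:(1,4)->(0,4) | p2:(1,0)->(0,0)

ESCAPED (0,4) (0,0)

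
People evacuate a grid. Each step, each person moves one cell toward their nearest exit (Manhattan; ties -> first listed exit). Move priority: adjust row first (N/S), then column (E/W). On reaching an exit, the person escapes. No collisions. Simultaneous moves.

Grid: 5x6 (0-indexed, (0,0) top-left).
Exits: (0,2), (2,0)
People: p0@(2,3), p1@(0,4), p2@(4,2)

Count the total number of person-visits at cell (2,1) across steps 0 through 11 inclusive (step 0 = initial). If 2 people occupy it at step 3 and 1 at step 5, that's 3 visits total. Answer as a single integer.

Step 0: p0@(2,3) p1@(0,4) p2@(4,2) -> at (2,1): 0 [-], cum=0
Step 1: p0@(1,3) p1@(0,3) p2@(3,2) -> at (2,1): 0 [-], cum=0
Step 2: p0@(0,3) p1@ESC p2@(2,2) -> at (2,1): 0 [-], cum=0
Step 3: p0@ESC p1@ESC p2@(1,2) -> at (2,1): 0 [-], cum=0
Step 4: p0@ESC p1@ESC p2@ESC -> at (2,1): 0 [-], cum=0
Total visits = 0

Answer: 0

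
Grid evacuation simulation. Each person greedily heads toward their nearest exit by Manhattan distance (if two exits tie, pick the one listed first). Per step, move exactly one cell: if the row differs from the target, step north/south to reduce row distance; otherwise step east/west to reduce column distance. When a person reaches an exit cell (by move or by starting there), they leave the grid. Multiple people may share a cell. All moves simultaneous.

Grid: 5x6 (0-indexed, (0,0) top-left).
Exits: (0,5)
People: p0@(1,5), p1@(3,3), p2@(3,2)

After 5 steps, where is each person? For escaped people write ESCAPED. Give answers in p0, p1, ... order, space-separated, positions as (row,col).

Step 1: p0:(1,5)->(0,5)->EXIT | p1:(3,3)->(2,3) | p2:(3,2)->(2,2)
Step 2: p0:escaped | p1:(2,3)->(1,3) | p2:(2,2)->(1,2)
Step 3: p0:escaped | p1:(1,3)->(0,3) | p2:(1,2)->(0,2)
Step 4: p0:escaped | p1:(0,3)->(0,4) | p2:(0,2)->(0,3)
Step 5: p0:escaped | p1:(0,4)->(0,5)->EXIT | p2:(0,3)->(0,4)

ESCAPED ESCAPED (0,4)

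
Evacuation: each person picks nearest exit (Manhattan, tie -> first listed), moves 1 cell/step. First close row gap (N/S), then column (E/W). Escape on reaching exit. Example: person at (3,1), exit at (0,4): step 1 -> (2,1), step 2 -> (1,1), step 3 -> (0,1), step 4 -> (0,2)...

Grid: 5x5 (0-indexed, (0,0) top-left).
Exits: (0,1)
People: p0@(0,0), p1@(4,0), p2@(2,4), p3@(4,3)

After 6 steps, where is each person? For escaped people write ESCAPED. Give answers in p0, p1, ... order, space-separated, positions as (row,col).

Step 1: p0:(0,0)->(0,1)->EXIT | p1:(4,0)->(3,0) | p2:(2,4)->(1,4) | p3:(4,3)->(3,3)
Step 2: p0:escaped | p1:(3,0)->(2,0) | p2:(1,4)->(0,4) | p3:(3,3)->(2,3)
Step 3: p0:escaped | p1:(2,0)->(1,0) | p2:(0,4)->(0,3) | p3:(2,3)->(1,3)
Step 4: p0:escaped | p1:(1,0)->(0,0) | p2:(0,3)->(0,2) | p3:(1,3)->(0,3)
Step 5: p0:escaped | p1:(0,0)->(0,1)->EXIT | p2:(0,2)->(0,1)->EXIT | p3:(0,3)->(0,2)
Step 6: p0:escaped | p1:escaped | p2:escaped | p3:(0,2)->(0,1)->EXIT

ESCAPED ESCAPED ESCAPED ESCAPED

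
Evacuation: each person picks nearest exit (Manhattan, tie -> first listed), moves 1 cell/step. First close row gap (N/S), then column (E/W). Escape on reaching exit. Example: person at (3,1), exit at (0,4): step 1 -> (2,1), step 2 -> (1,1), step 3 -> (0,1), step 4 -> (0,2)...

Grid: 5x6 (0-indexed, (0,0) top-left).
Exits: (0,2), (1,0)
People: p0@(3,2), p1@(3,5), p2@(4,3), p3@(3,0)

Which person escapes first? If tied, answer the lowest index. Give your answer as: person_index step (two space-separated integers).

Answer: 3 2

Derivation:
Step 1: p0:(3,2)->(2,2) | p1:(3,5)->(2,5) | p2:(4,3)->(3,3) | p3:(3,0)->(2,0)
Step 2: p0:(2,2)->(1,2) | p1:(2,5)->(1,5) | p2:(3,3)->(2,3) | p3:(2,0)->(1,0)->EXIT
Step 3: p0:(1,2)->(0,2)->EXIT | p1:(1,5)->(0,5) | p2:(2,3)->(1,3) | p3:escaped
Step 4: p0:escaped | p1:(0,5)->(0,4) | p2:(1,3)->(0,3) | p3:escaped
Step 5: p0:escaped | p1:(0,4)->(0,3) | p2:(0,3)->(0,2)->EXIT | p3:escaped
Step 6: p0:escaped | p1:(0,3)->(0,2)->EXIT | p2:escaped | p3:escaped
Exit steps: [3, 6, 5, 2]
First to escape: p3 at step 2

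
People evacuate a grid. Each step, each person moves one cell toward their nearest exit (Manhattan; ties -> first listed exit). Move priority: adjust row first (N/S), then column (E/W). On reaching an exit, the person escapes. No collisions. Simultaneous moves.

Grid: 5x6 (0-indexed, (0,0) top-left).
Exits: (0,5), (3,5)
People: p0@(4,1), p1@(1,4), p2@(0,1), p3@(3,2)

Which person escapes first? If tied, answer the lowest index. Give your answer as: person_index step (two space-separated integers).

Answer: 1 2

Derivation:
Step 1: p0:(4,1)->(3,1) | p1:(1,4)->(0,4) | p2:(0,1)->(0,2) | p3:(3,2)->(3,3)
Step 2: p0:(3,1)->(3,2) | p1:(0,4)->(0,5)->EXIT | p2:(0,2)->(0,3) | p3:(3,3)->(3,4)
Step 3: p0:(3,2)->(3,3) | p1:escaped | p2:(0,3)->(0,4) | p3:(3,4)->(3,5)->EXIT
Step 4: p0:(3,3)->(3,4) | p1:escaped | p2:(0,4)->(0,5)->EXIT | p3:escaped
Step 5: p0:(3,4)->(3,5)->EXIT | p1:escaped | p2:escaped | p3:escaped
Exit steps: [5, 2, 4, 3]
First to escape: p1 at step 2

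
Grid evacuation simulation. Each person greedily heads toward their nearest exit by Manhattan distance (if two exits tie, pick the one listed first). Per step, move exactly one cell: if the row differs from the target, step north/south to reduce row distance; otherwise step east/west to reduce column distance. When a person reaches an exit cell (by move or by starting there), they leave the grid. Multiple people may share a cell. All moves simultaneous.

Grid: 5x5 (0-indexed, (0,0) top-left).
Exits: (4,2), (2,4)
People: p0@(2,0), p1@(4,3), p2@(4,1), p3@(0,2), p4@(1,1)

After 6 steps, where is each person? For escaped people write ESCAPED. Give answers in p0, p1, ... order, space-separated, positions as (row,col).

Step 1: p0:(2,0)->(3,0) | p1:(4,3)->(4,2)->EXIT | p2:(4,1)->(4,2)->EXIT | p3:(0,2)->(1,2) | p4:(1,1)->(2,1)
Step 2: p0:(3,0)->(4,0) | p1:escaped | p2:escaped | p3:(1,2)->(2,2) | p4:(2,1)->(3,1)
Step 3: p0:(4,0)->(4,1) | p1:escaped | p2:escaped | p3:(2,2)->(3,2) | p4:(3,1)->(4,1)
Step 4: p0:(4,1)->(4,2)->EXIT | p1:escaped | p2:escaped | p3:(3,2)->(4,2)->EXIT | p4:(4,1)->(4,2)->EXIT

ESCAPED ESCAPED ESCAPED ESCAPED ESCAPED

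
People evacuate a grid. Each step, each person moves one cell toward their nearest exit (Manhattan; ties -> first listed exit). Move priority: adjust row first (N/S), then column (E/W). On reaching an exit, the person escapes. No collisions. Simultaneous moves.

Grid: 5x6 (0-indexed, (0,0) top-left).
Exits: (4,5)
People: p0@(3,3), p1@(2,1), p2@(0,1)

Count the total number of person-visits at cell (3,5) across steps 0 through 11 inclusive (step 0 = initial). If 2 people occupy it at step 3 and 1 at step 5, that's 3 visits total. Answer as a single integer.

Answer: 0

Derivation:
Step 0: p0@(3,3) p1@(2,1) p2@(0,1) -> at (3,5): 0 [-], cum=0
Step 1: p0@(4,3) p1@(3,1) p2@(1,1) -> at (3,5): 0 [-], cum=0
Step 2: p0@(4,4) p1@(4,1) p2@(2,1) -> at (3,5): 0 [-], cum=0
Step 3: p0@ESC p1@(4,2) p2@(3,1) -> at (3,5): 0 [-], cum=0
Step 4: p0@ESC p1@(4,3) p2@(4,1) -> at (3,5): 0 [-], cum=0
Step 5: p0@ESC p1@(4,4) p2@(4,2) -> at (3,5): 0 [-], cum=0
Step 6: p0@ESC p1@ESC p2@(4,3) -> at (3,5): 0 [-], cum=0
Step 7: p0@ESC p1@ESC p2@(4,4) -> at (3,5): 0 [-], cum=0
Step 8: p0@ESC p1@ESC p2@ESC -> at (3,5): 0 [-], cum=0
Total visits = 0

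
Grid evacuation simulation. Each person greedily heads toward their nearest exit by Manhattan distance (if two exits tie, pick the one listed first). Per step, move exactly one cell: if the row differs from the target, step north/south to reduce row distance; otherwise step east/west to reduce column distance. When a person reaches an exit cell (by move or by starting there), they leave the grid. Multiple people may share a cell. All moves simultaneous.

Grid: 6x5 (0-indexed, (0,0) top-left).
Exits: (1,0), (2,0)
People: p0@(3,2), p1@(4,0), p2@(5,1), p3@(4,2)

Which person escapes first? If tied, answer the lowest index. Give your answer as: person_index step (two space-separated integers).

Answer: 1 2

Derivation:
Step 1: p0:(3,2)->(2,2) | p1:(4,0)->(3,0) | p2:(5,1)->(4,1) | p3:(4,2)->(3,2)
Step 2: p0:(2,2)->(2,1) | p1:(3,0)->(2,0)->EXIT | p2:(4,1)->(3,1) | p3:(3,2)->(2,2)
Step 3: p0:(2,1)->(2,0)->EXIT | p1:escaped | p2:(3,1)->(2,1) | p3:(2,2)->(2,1)
Step 4: p0:escaped | p1:escaped | p2:(2,1)->(2,0)->EXIT | p3:(2,1)->(2,0)->EXIT
Exit steps: [3, 2, 4, 4]
First to escape: p1 at step 2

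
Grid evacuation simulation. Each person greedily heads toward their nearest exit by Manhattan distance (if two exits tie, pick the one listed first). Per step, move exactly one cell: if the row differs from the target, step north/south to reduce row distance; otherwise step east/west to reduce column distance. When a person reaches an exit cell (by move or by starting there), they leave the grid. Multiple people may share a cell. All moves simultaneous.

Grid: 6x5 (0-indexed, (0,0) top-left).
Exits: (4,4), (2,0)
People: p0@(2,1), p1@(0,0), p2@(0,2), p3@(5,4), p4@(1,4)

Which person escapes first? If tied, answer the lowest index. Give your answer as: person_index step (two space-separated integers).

Answer: 0 1

Derivation:
Step 1: p0:(2,1)->(2,0)->EXIT | p1:(0,0)->(1,0) | p2:(0,2)->(1,2) | p3:(5,4)->(4,4)->EXIT | p4:(1,4)->(2,4)
Step 2: p0:escaped | p1:(1,0)->(2,0)->EXIT | p2:(1,2)->(2,2) | p3:escaped | p4:(2,4)->(3,4)
Step 3: p0:escaped | p1:escaped | p2:(2,2)->(2,1) | p3:escaped | p4:(3,4)->(4,4)->EXIT
Step 4: p0:escaped | p1:escaped | p2:(2,1)->(2,0)->EXIT | p3:escaped | p4:escaped
Exit steps: [1, 2, 4, 1, 3]
First to escape: p0 at step 1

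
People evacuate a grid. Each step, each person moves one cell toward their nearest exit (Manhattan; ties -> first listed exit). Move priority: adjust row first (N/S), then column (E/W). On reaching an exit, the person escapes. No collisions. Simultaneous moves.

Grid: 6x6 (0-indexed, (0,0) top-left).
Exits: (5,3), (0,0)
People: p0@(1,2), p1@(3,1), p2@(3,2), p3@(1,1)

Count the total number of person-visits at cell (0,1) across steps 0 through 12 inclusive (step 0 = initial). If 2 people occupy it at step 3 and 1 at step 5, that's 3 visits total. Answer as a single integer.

Answer: 2

Derivation:
Step 0: p0@(1,2) p1@(3,1) p2@(3,2) p3@(1,1) -> at (0,1): 0 [-], cum=0
Step 1: p0@(0,2) p1@(4,1) p2@(4,2) p3@(0,1) -> at (0,1): 1 [p3], cum=1
Step 2: p0@(0,1) p1@(5,1) p2@(5,2) p3@ESC -> at (0,1): 1 [p0], cum=2
Step 3: p0@ESC p1@(5,2) p2@ESC p3@ESC -> at (0,1): 0 [-], cum=2
Step 4: p0@ESC p1@ESC p2@ESC p3@ESC -> at (0,1): 0 [-], cum=2
Total visits = 2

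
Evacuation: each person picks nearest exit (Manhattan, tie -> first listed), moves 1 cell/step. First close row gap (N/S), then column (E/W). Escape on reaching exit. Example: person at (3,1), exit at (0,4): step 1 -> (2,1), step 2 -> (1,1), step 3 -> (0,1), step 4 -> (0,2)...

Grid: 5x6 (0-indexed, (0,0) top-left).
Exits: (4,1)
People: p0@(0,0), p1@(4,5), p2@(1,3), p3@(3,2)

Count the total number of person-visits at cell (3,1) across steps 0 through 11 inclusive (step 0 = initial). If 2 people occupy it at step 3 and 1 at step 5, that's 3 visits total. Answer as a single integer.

Answer: 0

Derivation:
Step 0: p0@(0,0) p1@(4,5) p2@(1,3) p3@(3,2) -> at (3,1): 0 [-], cum=0
Step 1: p0@(1,0) p1@(4,4) p2@(2,3) p3@(4,2) -> at (3,1): 0 [-], cum=0
Step 2: p0@(2,0) p1@(4,3) p2@(3,3) p3@ESC -> at (3,1): 0 [-], cum=0
Step 3: p0@(3,0) p1@(4,2) p2@(4,3) p3@ESC -> at (3,1): 0 [-], cum=0
Step 4: p0@(4,0) p1@ESC p2@(4,2) p3@ESC -> at (3,1): 0 [-], cum=0
Step 5: p0@ESC p1@ESC p2@ESC p3@ESC -> at (3,1): 0 [-], cum=0
Total visits = 0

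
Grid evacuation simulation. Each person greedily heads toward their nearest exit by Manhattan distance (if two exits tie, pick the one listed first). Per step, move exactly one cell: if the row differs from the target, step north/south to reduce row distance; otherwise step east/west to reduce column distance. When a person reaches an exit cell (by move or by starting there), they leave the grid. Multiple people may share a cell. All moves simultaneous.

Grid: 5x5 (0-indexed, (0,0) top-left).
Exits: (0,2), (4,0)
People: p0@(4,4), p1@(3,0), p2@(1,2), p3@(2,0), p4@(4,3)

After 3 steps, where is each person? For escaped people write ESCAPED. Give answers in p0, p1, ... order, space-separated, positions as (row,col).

Step 1: p0:(4,4)->(4,3) | p1:(3,0)->(4,0)->EXIT | p2:(1,2)->(0,2)->EXIT | p3:(2,0)->(3,0) | p4:(4,3)->(4,2)
Step 2: p0:(4,3)->(4,2) | p1:escaped | p2:escaped | p3:(3,0)->(4,0)->EXIT | p4:(4,2)->(4,1)
Step 3: p0:(4,2)->(4,1) | p1:escaped | p2:escaped | p3:escaped | p4:(4,1)->(4,0)->EXIT

(4,1) ESCAPED ESCAPED ESCAPED ESCAPED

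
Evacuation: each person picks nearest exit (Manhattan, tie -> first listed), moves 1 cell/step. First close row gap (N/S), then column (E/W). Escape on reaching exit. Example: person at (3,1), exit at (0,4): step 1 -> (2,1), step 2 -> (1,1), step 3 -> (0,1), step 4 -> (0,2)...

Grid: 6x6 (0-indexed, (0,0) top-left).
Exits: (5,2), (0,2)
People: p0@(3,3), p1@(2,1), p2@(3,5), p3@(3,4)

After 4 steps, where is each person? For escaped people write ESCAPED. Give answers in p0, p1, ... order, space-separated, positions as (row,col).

Step 1: p0:(3,3)->(4,3) | p1:(2,1)->(1,1) | p2:(3,5)->(4,5) | p3:(3,4)->(4,4)
Step 2: p0:(4,3)->(5,3) | p1:(1,1)->(0,1) | p2:(4,5)->(5,5) | p3:(4,4)->(5,4)
Step 3: p0:(5,3)->(5,2)->EXIT | p1:(0,1)->(0,2)->EXIT | p2:(5,5)->(5,4) | p3:(5,4)->(5,3)
Step 4: p0:escaped | p1:escaped | p2:(5,4)->(5,3) | p3:(5,3)->(5,2)->EXIT

ESCAPED ESCAPED (5,3) ESCAPED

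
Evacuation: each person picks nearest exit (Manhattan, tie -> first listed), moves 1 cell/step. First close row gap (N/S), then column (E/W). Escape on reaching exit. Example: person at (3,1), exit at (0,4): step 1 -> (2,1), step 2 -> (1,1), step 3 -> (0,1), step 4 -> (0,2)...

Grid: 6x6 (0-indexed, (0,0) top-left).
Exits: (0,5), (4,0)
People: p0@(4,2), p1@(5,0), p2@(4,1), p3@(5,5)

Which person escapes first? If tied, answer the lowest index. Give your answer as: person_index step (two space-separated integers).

Step 1: p0:(4,2)->(4,1) | p1:(5,0)->(4,0)->EXIT | p2:(4,1)->(4,0)->EXIT | p3:(5,5)->(4,5)
Step 2: p0:(4,1)->(4,0)->EXIT | p1:escaped | p2:escaped | p3:(4,5)->(3,5)
Step 3: p0:escaped | p1:escaped | p2:escaped | p3:(3,5)->(2,5)
Step 4: p0:escaped | p1:escaped | p2:escaped | p3:(2,5)->(1,5)
Step 5: p0:escaped | p1:escaped | p2:escaped | p3:(1,5)->(0,5)->EXIT
Exit steps: [2, 1, 1, 5]
First to escape: p1 at step 1

Answer: 1 1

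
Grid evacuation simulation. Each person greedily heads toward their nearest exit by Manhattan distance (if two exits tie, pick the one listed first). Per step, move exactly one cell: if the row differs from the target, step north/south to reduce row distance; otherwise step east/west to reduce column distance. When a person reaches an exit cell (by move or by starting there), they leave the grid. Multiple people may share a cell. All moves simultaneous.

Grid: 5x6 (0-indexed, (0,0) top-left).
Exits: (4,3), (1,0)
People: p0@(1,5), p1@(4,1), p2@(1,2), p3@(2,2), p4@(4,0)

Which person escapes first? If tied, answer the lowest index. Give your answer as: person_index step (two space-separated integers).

Step 1: p0:(1,5)->(2,5) | p1:(4,1)->(4,2) | p2:(1,2)->(1,1) | p3:(2,2)->(3,2) | p4:(4,0)->(4,1)
Step 2: p0:(2,5)->(3,5) | p1:(4,2)->(4,3)->EXIT | p2:(1,1)->(1,0)->EXIT | p3:(3,2)->(4,2) | p4:(4,1)->(4,2)
Step 3: p0:(3,5)->(4,5) | p1:escaped | p2:escaped | p3:(4,2)->(4,3)->EXIT | p4:(4,2)->(4,3)->EXIT
Step 4: p0:(4,5)->(4,4) | p1:escaped | p2:escaped | p3:escaped | p4:escaped
Step 5: p0:(4,4)->(4,3)->EXIT | p1:escaped | p2:escaped | p3:escaped | p4:escaped
Exit steps: [5, 2, 2, 3, 3]
First to escape: p1 at step 2

Answer: 1 2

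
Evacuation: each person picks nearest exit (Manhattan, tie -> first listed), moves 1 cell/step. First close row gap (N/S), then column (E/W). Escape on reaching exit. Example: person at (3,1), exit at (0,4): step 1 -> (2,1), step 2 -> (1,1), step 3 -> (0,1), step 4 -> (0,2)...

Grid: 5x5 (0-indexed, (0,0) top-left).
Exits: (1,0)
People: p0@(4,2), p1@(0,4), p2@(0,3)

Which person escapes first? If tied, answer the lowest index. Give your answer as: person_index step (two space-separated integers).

Answer: 2 4

Derivation:
Step 1: p0:(4,2)->(3,2) | p1:(0,4)->(1,4) | p2:(0,3)->(1,3)
Step 2: p0:(3,2)->(2,2) | p1:(1,4)->(1,3) | p2:(1,3)->(1,2)
Step 3: p0:(2,2)->(1,2) | p1:(1,3)->(1,2) | p2:(1,2)->(1,1)
Step 4: p0:(1,2)->(1,1) | p1:(1,2)->(1,1) | p2:(1,1)->(1,0)->EXIT
Step 5: p0:(1,1)->(1,0)->EXIT | p1:(1,1)->(1,0)->EXIT | p2:escaped
Exit steps: [5, 5, 4]
First to escape: p2 at step 4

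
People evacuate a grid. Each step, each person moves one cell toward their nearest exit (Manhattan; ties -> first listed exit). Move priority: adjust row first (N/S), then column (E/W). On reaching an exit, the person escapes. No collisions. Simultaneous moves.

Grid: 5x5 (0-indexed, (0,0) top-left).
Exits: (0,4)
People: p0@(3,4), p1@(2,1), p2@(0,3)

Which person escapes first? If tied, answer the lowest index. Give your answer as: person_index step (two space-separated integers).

Answer: 2 1

Derivation:
Step 1: p0:(3,4)->(2,4) | p1:(2,1)->(1,1) | p2:(0,3)->(0,4)->EXIT
Step 2: p0:(2,4)->(1,4) | p1:(1,1)->(0,1) | p2:escaped
Step 3: p0:(1,4)->(0,4)->EXIT | p1:(0,1)->(0,2) | p2:escaped
Step 4: p0:escaped | p1:(0,2)->(0,3) | p2:escaped
Step 5: p0:escaped | p1:(0,3)->(0,4)->EXIT | p2:escaped
Exit steps: [3, 5, 1]
First to escape: p2 at step 1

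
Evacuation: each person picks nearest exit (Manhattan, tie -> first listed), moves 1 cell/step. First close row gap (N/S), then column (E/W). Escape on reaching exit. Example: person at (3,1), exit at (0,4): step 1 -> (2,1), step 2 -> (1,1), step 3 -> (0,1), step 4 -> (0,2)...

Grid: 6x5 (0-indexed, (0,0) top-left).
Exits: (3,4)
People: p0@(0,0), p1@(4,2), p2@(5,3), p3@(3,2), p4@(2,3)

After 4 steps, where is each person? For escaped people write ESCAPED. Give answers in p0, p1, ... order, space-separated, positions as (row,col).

Step 1: p0:(0,0)->(1,0) | p1:(4,2)->(3,2) | p2:(5,3)->(4,3) | p3:(3,2)->(3,3) | p4:(2,3)->(3,3)
Step 2: p0:(1,0)->(2,0) | p1:(3,2)->(3,3) | p2:(4,3)->(3,3) | p3:(3,3)->(3,4)->EXIT | p4:(3,3)->(3,4)->EXIT
Step 3: p0:(2,0)->(3,0) | p1:(3,3)->(3,4)->EXIT | p2:(3,3)->(3,4)->EXIT | p3:escaped | p4:escaped
Step 4: p0:(3,0)->(3,1) | p1:escaped | p2:escaped | p3:escaped | p4:escaped

(3,1) ESCAPED ESCAPED ESCAPED ESCAPED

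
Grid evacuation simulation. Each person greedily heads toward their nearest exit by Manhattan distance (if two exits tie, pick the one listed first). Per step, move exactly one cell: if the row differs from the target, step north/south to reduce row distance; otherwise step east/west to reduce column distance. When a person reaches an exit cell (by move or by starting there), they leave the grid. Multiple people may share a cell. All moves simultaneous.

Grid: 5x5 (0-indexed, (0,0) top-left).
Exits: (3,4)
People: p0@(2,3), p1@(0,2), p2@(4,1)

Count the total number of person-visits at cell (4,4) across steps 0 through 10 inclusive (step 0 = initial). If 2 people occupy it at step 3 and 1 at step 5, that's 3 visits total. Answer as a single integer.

Answer: 0

Derivation:
Step 0: p0@(2,3) p1@(0,2) p2@(4,1) -> at (4,4): 0 [-], cum=0
Step 1: p0@(3,3) p1@(1,2) p2@(3,1) -> at (4,4): 0 [-], cum=0
Step 2: p0@ESC p1@(2,2) p2@(3,2) -> at (4,4): 0 [-], cum=0
Step 3: p0@ESC p1@(3,2) p2@(3,3) -> at (4,4): 0 [-], cum=0
Step 4: p0@ESC p1@(3,3) p2@ESC -> at (4,4): 0 [-], cum=0
Step 5: p0@ESC p1@ESC p2@ESC -> at (4,4): 0 [-], cum=0
Total visits = 0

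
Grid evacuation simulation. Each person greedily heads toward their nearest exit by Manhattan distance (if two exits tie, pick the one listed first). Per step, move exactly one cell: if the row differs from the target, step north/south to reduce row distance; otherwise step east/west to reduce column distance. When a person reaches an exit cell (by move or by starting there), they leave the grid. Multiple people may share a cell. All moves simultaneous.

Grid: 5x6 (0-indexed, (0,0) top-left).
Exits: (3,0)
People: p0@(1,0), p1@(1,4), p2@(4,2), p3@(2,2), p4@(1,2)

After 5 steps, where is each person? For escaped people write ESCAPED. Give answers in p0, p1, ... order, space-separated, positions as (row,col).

Step 1: p0:(1,0)->(2,0) | p1:(1,4)->(2,4) | p2:(4,2)->(3,2) | p3:(2,2)->(3,2) | p4:(1,2)->(2,2)
Step 2: p0:(2,0)->(3,0)->EXIT | p1:(2,4)->(3,4) | p2:(3,2)->(3,1) | p3:(3,2)->(3,1) | p4:(2,2)->(3,2)
Step 3: p0:escaped | p1:(3,4)->(3,3) | p2:(3,1)->(3,0)->EXIT | p3:(3,1)->(3,0)->EXIT | p4:(3,2)->(3,1)
Step 4: p0:escaped | p1:(3,3)->(3,2) | p2:escaped | p3:escaped | p4:(3,1)->(3,0)->EXIT
Step 5: p0:escaped | p1:(3,2)->(3,1) | p2:escaped | p3:escaped | p4:escaped

ESCAPED (3,1) ESCAPED ESCAPED ESCAPED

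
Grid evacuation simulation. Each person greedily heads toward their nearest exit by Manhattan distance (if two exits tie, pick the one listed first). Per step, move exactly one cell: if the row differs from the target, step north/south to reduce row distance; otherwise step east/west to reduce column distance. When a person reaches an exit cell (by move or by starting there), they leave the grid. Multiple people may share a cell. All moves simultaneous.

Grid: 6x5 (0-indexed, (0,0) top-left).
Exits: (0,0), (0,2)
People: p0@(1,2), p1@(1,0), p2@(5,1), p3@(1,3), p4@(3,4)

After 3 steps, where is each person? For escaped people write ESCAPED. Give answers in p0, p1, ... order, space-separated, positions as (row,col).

Step 1: p0:(1,2)->(0,2)->EXIT | p1:(1,0)->(0,0)->EXIT | p2:(5,1)->(4,1) | p3:(1,3)->(0,3) | p4:(3,4)->(2,4)
Step 2: p0:escaped | p1:escaped | p2:(4,1)->(3,1) | p3:(0,3)->(0,2)->EXIT | p4:(2,4)->(1,4)
Step 3: p0:escaped | p1:escaped | p2:(3,1)->(2,1) | p3:escaped | p4:(1,4)->(0,4)

ESCAPED ESCAPED (2,1) ESCAPED (0,4)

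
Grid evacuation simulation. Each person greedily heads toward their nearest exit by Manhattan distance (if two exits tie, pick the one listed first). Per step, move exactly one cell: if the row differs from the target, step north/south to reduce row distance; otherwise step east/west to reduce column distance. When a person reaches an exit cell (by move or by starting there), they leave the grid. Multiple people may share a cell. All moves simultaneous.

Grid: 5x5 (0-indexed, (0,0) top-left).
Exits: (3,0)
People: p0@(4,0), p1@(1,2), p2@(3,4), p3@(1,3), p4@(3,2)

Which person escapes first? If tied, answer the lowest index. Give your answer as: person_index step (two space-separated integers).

Step 1: p0:(4,0)->(3,0)->EXIT | p1:(1,2)->(2,2) | p2:(3,4)->(3,3) | p3:(1,3)->(2,3) | p4:(3,2)->(3,1)
Step 2: p0:escaped | p1:(2,2)->(3,2) | p2:(3,3)->(3,2) | p3:(2,3)->(3,3) | p4:(3,1)->(3,0)->EXIT
Step 3: p0:escaped | p1:(3,2)->(3,1) | p2:(3,2)->(3,1) | p3:(3,3)->(3,2) | p4:escaped
Step 4: p0:escaped | p1:(3,1)->(3,0)->EXIT | p2:(3,1)->(3,0)->EXIT | p3:(3,2)->(3,1) | p4:escaped
Step 5: p0:escaped | p1:escaped | p2:escaped | p3:(3,1)->(3,0)->EXIT | p4:escaped
Exit steps: [1, 4, 4, 5, 2]
First to escape: p0 at step 1

Answer: 0 1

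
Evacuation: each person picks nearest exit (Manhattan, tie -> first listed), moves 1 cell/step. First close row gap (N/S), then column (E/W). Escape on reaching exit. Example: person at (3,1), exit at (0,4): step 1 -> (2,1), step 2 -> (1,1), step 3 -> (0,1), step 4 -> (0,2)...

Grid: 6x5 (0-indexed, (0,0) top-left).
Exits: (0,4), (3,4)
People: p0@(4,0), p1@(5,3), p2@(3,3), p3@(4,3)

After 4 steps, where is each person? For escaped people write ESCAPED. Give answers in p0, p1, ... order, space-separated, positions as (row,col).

Step 1: p0:(4,0)->(3,0) | p1:(5,3)->(4,3) | p2:(3,3)->(3,4)->EXIT | p3:(4,3)->(3,3)
Step 2: p0:(3,0)->(3,1) | p1:(4,3)->(3,3) | p2:escaped | p3:(3,3)->(3,4)->EXIT
Step 3: p0:(3,1)->(3,2) | p1:(3,3)->(3,4)->EXIT | p2:escaped | p3:escaped
Step 4: p0:(3,2)->(3,3) | p1:escaped | p2:escaped | p3:escaped

(3,3) ESCAPED ESCAPED ESCAPED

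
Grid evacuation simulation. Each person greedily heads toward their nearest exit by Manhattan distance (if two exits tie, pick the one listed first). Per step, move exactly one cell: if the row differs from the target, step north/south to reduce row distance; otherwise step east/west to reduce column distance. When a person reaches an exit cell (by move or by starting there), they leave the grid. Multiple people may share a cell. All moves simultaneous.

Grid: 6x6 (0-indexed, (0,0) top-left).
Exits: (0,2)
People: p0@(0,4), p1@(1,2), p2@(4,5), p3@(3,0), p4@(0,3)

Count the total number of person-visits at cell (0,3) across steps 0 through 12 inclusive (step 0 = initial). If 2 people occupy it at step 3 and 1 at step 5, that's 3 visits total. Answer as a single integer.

Step 0: p0@(0,4) p1@(1,2) p2@(4,5) p3@(3,0) p4@(0,3) -> at (0,3): 1 [p4], cum=1
Step 1: p0@(0,3) p1@ESC p2@(3,5) p3@(2,0) p4@ESC -> at (0,3): 1 [p0], cum=2
Step 2: p0@ESC p1@ESC p2@(2,5) p3@(1,0) p4@ESC -> at (0,3): 0 [-], cum=2
Step 3: p0@ESC p1@ESC p2@(1,5) p3@(0,0) p4@ESC -> at (0,3): 0 [-], cum=2
Step 4: p0@ESC p1@ESC p2@(0,5) p3@(0,1) p4@ESC -> at (0,3): 0 [-], cum=2
Step 5: p0@ESC p1@ESC p2@(0,4) p3@ESC p4@ESC -> at (0,3): 0 [-], cum=2
Step 6: p0@ESC p1@ESC p2@(0,3) p3@ESC p4@ESC -> at (0,3): 1 [p2], cum=3
Step 7: p0@ESC p1@ESC p2@ESC p3@ESC p4@ESC -> at (0,3): 0 [-], cum=3
Total visits = 3

Answer: 3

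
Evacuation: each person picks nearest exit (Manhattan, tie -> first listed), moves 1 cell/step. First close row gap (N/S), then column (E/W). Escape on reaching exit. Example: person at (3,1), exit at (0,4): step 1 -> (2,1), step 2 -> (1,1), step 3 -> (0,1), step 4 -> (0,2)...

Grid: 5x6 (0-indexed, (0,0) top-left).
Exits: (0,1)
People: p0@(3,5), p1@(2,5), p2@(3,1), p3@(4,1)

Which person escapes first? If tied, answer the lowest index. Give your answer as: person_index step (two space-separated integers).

Answer: 2 3

Derivation:
Step 1: p0:(3,5)->(2,5) | p1:(2,5)->(1,5) | p2:(3,1)->(2,1) | p3:(4,1)->(3,1)
Step 2: p0:(2,5)->(1,5) | p1:(1,5)->(0,5) | p2:(2,1)->(1,1) | p3:(3,1)->(2,1)
Step 3: p0:(1,5)->(0,5) | p1:(0,5)->(0,4) | p2:(1,1)->(0,1)->EXIT | p3:(2,1)->(1,1)
Step 4: p0:(0,5)->(0,4) | p1:(0,4)->(0,3) | p2:escaped | p3:(1,1)->(0,1)->EXIT
Step 5: p0:(0,4)->(0,3) | p1:(0,3)->(0,2) | p2:escaped | p3:escaped
Step 6: p0:(0,3)->(0,2) | p1:(0,2)->(0,1)->EXIT | p2:escaped | p3:escaped
Step 7: p0:(0,2)->(0,1)->EXIT | p1:escaped | p2:escaped | p3:escaped
Exit steps: [7, 6, 3, 4]
First to escape: p2 at step 3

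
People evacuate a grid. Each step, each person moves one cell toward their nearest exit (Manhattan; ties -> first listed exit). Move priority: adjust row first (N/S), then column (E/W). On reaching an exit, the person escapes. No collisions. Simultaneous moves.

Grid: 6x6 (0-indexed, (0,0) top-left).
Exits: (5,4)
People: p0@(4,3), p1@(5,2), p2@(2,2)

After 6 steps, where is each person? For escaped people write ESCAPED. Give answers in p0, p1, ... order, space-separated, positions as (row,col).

Step 1: p0:(4,3)->(5,3) | p1:(5,2)->(5,3) | p2:(2,2)->(3,2)
Step 2: p0:(5,3)->(5,4)->EXIT | p1:(5,3)->(5,4)->EXIT | p2:(3,2)->(4,2)
Step 3: p0:escaped | p1:escaped | p2:(4,2)->(5,2)
Step 4: p0:escaped | p1:escaped | p2:(5,2)->(5,3)
Step 5: p0:escaped | p1:escaped | p2:(5,3)->(5,4)->EXIT

ESCAPED ESCAPED ESCAPED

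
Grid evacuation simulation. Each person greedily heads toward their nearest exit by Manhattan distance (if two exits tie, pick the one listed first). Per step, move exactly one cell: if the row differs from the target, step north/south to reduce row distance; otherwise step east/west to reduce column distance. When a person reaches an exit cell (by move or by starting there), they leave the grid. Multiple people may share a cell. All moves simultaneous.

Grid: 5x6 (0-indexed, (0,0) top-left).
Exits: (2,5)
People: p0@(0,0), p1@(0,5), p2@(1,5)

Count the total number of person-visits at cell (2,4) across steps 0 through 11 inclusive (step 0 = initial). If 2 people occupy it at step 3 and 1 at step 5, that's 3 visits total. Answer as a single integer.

Step 0: p0@(0,0) p1@(0,5) p2@(1,5) -> at (2,4): 0 [-], cum=0
Step 1: p0@(1,0) p1@(1,5) p2@ESC -> at (2,4): 0 [-], cum=0
Step 2: p0@(2,0) p1@ESC p2@ESC -> at (2,4): 0 [-], cum=0
Step 3: p0@(2,1) p1@ESC p2@ESC -> at (2,4): 0 [-], cum=0
Step 4: p0@(2,2) p1@ESC p2@ESC -> at (2,4): 0 [-], cum=0
Step 5: p0@(2,3) p1@ESC p2@ESC -> at (2,4): 0 [-], cum=0
Step 6: p0@(2,4) p1@ESC p2@ESC -> at (2,4): 1 [p0], cum=1
Step 7: p0@ESC p1@ESC p2@ESC -> at (2,4): 0 [-], cum=1
Total visits = 1

Answer: 1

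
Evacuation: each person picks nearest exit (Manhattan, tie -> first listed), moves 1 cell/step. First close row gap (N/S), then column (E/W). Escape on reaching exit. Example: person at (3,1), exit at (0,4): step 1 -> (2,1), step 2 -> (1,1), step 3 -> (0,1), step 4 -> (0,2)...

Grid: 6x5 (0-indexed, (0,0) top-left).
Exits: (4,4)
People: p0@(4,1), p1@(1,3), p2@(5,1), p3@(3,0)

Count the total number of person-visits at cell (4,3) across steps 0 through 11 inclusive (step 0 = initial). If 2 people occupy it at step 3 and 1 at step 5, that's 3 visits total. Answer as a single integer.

Step 0: p0@(4,1) p1@(1,3) p2@(5,1) p3@(3,0) -> at (4,3): 0 [-], cum=0
Step 1: p0@(4,2) p1@(2,3) p2@(4,1) p3@(4,0) -> at (4,3): 0 [-], cum=0
Step 2: p0@(4,3) p1@(3,3) p2@(4,2) p3@(4,1) -> at (4,3): 1 [p0], cum=1
Step 3: p0@ESC p1@(4,3) p2@(4,3) p3@(4,2) -> at (4,3): 2 [p1,p2], cum=3
Step 4: p0@ESC p1@ESC p2@ESC p3@(4,3) -> at (4,3): 1 [p3], cum=4
Step 5: p0@ESC p1@ESC p2@ESC p3@ESC -> at (4,3): 0 [-], cum=4
Total visits = 4

Answer: 4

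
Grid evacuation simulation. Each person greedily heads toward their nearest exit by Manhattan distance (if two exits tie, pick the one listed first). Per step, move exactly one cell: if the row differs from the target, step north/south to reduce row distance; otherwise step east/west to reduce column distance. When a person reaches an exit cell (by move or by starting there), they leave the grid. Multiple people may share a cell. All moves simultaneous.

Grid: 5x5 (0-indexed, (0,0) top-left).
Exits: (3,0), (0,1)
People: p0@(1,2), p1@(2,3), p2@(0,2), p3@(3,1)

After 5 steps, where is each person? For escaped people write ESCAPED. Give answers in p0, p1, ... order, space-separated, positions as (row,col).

Step 1: p0:(1,2)->(0,2) | p1:(2,3)->(3,3) | p2:(0,2)->(0,1)->EXIT | p3:(3,1)->(3,0)->EXIT
Step 2: p0:(0,2)->(0,1)->EXIT | p1:(3,3)->(3,2) | p2:escaped | p3:escaped
Step 3: p0:escaped | p1:(3,2)->(3,1) | p2:escaped | p3:escaped
Step 4: p0:escaped | p1:(3,1)->(3,0)->EXIT | p2:escaped | p3:escaped

ESCAPED ESCAPED ESCAPED ESCAPED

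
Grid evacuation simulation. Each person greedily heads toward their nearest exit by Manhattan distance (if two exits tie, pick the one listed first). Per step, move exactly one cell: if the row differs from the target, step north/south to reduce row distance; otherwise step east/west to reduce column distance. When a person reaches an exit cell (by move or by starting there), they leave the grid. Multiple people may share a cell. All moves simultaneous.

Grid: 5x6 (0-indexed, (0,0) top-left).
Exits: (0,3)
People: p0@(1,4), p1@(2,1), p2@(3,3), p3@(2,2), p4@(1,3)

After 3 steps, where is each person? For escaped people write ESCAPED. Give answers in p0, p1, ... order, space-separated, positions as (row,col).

Step 1: p0:(1,4)->(0,4) | p1:(2,1)->(1,1) | p2:(3,3)->(2,3) | p3:(2,2)->(1,2) | p4:(1,3)->(0,3)->EXIT
Step 2: p0:(0,4)->(0,3)->EXIT | p1:(1,1)->(0,1) | p2:(2,3)->(1,3) | p3:(1,2)->(0,2) | p4:escaped
Step 3: p0:escaped | p1:(0,1)->(0,2) | p2:(1,3)->(0,3)->EXIT | p3:(0,2)->(0,3)->EXIT | p4:escaped

ESCAPED (0,2) ESCAPED ESCAPED ESCAPED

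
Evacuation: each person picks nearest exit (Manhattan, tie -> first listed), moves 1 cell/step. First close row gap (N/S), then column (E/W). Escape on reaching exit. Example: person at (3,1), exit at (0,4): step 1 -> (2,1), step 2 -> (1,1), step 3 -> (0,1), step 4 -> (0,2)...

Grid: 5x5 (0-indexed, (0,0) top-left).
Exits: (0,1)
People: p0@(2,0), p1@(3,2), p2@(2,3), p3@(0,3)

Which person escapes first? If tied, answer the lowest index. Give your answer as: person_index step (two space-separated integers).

Step 1: p0:(2,0)->(1,0) | p1:(3,2)->(2,2) | p2:(2,3)->(1,3) | p3:(0,3)->(0,2)
Step 2: p0:(1,0)->(0,0) | p1:(2,2)->(1,2) | p2:(1,3)->(0,3) | p3:(0,2)->(0,1)->EXIT
Step 3: p0:(0,0)->(0,1)->EXIT | p1:(1,2)->(0,2) | p2:(0,3)->(0,2) | p3:escaped
Step 4: p0:escaped | p1:(0,2)->(0,1)->EXIT | p2:(0,2)->(0,1)->EXIT | p3:escaped
Exit steps: [3, 4, 4, 2]
First to escape: p3 at step 2

Answer: 3 2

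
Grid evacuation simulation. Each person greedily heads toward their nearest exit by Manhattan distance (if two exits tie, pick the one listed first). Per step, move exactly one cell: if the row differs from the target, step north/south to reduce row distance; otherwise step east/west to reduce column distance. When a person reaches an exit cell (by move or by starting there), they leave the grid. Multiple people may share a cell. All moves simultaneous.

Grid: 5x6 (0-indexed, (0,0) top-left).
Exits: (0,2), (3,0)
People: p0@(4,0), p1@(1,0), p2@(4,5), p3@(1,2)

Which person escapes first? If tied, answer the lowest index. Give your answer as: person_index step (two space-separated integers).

Step 1: p0:(4,0)->(3,0)->EXIT | p1:(1,0)->(2,0) | p2:(4,5)->(3,5) | p3:(1,2)->(0,2)->EXIT
Step 2: p0:escaped | p1:(2,0)->(3,0)->EXIT | p2:(3,5)->(3,4) | p3:escaped
Step 3: p0:escaped | p1:escaped | p2:(3,4)->(3,3) | p3:escaped
Step 4: p0:escaped | p1:escaped | p2:(3,3)->(3,2) | p3:escaped
Step 5: p0:escaped | p1:escaped | p2:(3,2)->(3,1) | p3:escaped
Step 6: p0:escaped | p1:escaped | p2:(3,1)->(3,0)->EXIT | p3:escaped
Exit steps: [1, 2, 6, 1]
First to escape: p0 at step 1

Answer: 0 1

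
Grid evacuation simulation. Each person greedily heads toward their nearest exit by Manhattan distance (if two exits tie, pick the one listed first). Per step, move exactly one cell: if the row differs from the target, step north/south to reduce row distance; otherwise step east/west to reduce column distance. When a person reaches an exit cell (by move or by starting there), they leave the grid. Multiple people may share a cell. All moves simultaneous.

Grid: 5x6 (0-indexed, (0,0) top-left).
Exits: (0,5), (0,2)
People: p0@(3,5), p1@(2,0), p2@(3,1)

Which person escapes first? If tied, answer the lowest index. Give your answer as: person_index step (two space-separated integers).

Answer: 0 3

Derivation:
Step 1: p0:(3,5)->(2,5) | p1:(2,0)->(1,0) | p2:(3,1)->(2,1)
Step 2: p0:(2,5)->(1,5) | p1:(1,0)->(0,0) | p2:(2,1)->(1,1)
Step 3: p0:(1,5)->(0,5)->EXIT | p1:(0,0)->(0,1) | p2:(1,1)->(0,1)
Step 4: p0:escaped | p1:(0,1)->(0,2)->EXIT | p2:(0,1)->(0,2)->EXIT
Exit steps: [3, 4, 4]
First to escape: p0 at step 3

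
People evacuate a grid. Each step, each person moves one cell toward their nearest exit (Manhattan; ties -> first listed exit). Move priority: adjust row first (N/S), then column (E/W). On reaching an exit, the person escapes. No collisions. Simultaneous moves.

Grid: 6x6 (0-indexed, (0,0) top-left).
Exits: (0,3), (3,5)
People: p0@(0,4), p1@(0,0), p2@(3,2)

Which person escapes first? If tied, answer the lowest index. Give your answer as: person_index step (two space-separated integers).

Answer: 0 1

Derivation:
Step 1: p0:(0,4)->(0,3)->EXIT | p1:(0,0)->(0,1) | p2:(3,2)->(3,3)
Step 2: p0:escaped | p1:(0,1)->(0,2) | p2:(3,3)->(3,4)
Step 3: p0:escaped | p1:(0,2)->(0,3)->EXIT | p2:(3,4)->(3,5)->EXIT
Exit steps: [1, 3, 3]
First to escape: p0 at step 1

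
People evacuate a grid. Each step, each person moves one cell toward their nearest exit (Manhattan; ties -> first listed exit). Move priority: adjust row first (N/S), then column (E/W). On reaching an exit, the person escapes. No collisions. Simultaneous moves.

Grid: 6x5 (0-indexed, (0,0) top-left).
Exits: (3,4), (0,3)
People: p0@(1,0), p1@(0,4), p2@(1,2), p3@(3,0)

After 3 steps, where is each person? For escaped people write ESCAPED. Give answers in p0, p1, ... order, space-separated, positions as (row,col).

Step 1: p0:(1,0)->(0,0) | p1:(0,4)->(0,3)->EXIT | p2:(1,2)->(0,2) | p3:(3,0)->(3,1)
Step 2: p0:(0,0)->(0,1) | p1:escaped | p2:(0,2)->(0,3)->EXIT | p3:(3,1)->(3,2)
Step 3: p0:(0,1)->(0,2) | p1:escaped | p2:escaped | p3:(3,2)->(3,3)

(0,2) ESCAPED ESCAPED (3,3)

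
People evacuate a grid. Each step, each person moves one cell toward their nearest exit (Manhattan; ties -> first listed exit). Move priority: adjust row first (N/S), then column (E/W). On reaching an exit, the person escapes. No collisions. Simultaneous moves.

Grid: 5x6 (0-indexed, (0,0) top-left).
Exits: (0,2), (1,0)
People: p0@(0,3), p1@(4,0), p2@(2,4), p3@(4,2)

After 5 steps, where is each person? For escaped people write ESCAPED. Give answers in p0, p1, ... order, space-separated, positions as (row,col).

Step 1: p0:(0,3)->(0,2)->EXIT | p1:(4,0)->(3,0) | p2:(2,4)->(1,4) | p3:(4,2)->(3,2)
Step 2: p0:escaped | p1:(3,0)->(2,0) | p2:(1,4)->(0,4) | p3:(3,2)->(2,2)
Step 3: p0:escaped | p1:(2,0)->(1,0)->EXIT | p2:(0,4)->(0,3) | p3:(2,2)->(1,2)
Step 4: p0:escaped | p1:escaped | p2:(0,3)->(0,2)->EXIT | p3:(1,2)->(0,2)->EXIT

ESCAPED ESCAPED ESCAPED ESCAPED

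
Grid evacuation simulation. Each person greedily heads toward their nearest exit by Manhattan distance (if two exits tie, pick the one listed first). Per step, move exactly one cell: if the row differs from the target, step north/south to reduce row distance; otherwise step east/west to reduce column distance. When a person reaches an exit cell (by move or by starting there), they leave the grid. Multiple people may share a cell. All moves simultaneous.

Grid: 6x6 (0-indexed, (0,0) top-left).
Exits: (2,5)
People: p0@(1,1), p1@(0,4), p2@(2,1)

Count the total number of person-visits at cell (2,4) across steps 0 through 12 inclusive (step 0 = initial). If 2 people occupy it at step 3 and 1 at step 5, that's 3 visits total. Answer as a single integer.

Step 0: p0@(1,1) p1@(0,4) p2@(2,1) -> at (2,4): 0 [-], cum=0
Step 1: p0@(2,1) p1@(1,4) p2@(2,2) -> at (2,4): 0 [-], cum=0
Step 2: p0@(2,2) p1@(2,4) p2@(2,3) -> at (2,4): 1 [p1], cum=1
Step 3: p0@(2,3) p1@ESC p2@(2,4) -> at (2,4): 1 [p2], cum=2
Step 4: p0@(2,4) p1@ESC p2@ESC -> at (2,4): 1 [p0], cum=3
Step 5: p0@ESC p1@ESC p2@ESC -> at (2,4): 0 [-], cum=3
Total visits = 3

Answer: 3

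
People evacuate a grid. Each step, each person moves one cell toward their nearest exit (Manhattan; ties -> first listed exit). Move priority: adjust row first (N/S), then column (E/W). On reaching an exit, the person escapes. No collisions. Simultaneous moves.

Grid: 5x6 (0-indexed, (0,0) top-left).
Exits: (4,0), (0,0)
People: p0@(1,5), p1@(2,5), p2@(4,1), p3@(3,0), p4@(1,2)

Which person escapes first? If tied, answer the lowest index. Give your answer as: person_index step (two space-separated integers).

Step 1: p0:(1,5)->(0,5) | p1:(2,5)->(3,5) | p2:(4,1)->(4,0)->EXIT | p3:(3,0)->(4,0)->EXIT | p4:(1,2)->(0,2)
Step 2: p0:(0,5)->(0,4) | p1:(3,5)->(4,5) | p2:escaped | p3:escaped | p4:(0,2)->(0,1)
Step 3: p0:(0,4)->(0,3) | p1:(4,5)->(4,4) | p2:escaped | p3:escaped | p4:(0,1)->(0,0)->EXIT
Step 4: p0:(0,3)->(0,2) | p1:(4,4)->(4,3) | p2:escaped | p3:escaped | p4:escaped
Step 5: p0:(0,2)->(0,1) | p1:(4,3)->(4,2) | p2:escaped | p3:escaped | p4:escaped
Step 6: p0:(0,1)->(0,0)->EXIT | p1:(4,2)->(4,1) | p2:escaped | p3:escaped | p4:escaped
Step 7: p0:escaped | p1:(4,1)->(4,0)->EXIT | p2:escaped | p3:escaped | p4:escaped
Exit steps: [6, 7, 1, 1, 3]
First to escape: p2 at step 1

Answer: 2 1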